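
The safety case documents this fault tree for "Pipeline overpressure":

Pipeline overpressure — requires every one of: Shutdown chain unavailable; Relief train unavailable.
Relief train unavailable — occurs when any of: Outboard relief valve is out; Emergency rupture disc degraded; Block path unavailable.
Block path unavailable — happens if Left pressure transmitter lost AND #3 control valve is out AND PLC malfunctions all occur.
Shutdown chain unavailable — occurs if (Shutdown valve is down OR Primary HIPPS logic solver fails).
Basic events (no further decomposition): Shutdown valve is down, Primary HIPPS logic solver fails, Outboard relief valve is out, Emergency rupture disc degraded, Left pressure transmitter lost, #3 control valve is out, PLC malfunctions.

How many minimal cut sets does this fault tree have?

6

Shutdown chain unavailable [OR]: union of children's cut sets → 2 cut set(s).
Block path unavailable [AND]: one cut set from each child combined → 1 × 1 × 1 = 1 cut set(s).
Relief train unavailable [OR]: union of children's cut sets → 3 cut set(s).
Pipeline overpressure [AND]: one cut set from each child combined → 2 × 3 = 6 cut set(s).
Minimal cut sets: {Outboard relief valve is out, Shutdown valve is down}; {Emergency rupture disc degraded, Shutdown valve is down}; {#3 control valve is out, Left pressure transmitter lost, PLC malfunctions, Shutdown valve is down}; {Outboard relief valve is out, Primary HIPPS logic solver fails}; {Emergency rupture disc degraded, Primary HIPPS logic solver fails}; {#3 control valve is out, Left pressure transmitter lost, PLC malfunctions, Primary HIPPS logic solver fails}.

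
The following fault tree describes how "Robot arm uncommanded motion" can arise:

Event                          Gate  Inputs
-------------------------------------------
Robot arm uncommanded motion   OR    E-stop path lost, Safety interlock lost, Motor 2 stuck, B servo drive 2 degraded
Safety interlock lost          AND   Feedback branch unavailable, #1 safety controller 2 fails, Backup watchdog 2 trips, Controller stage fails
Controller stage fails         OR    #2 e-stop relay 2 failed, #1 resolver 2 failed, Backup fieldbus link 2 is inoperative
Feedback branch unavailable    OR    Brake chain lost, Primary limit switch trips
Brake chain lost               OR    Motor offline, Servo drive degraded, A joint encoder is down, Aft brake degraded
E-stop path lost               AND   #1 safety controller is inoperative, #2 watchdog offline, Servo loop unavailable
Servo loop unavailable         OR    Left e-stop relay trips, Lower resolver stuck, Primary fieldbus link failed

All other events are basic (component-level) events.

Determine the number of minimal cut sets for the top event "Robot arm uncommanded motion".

20

Servo loop unavailable [OR]: union of children's cut sets → 3 cut set(s).
E-stop path lost [AND]: one cut set from each child combined → 1 × 1 × 3 = 3 cut set(s).
Brake chain lost [OR]: union of children's cut sets → 4 cut set(s).
Feedback branch unavailable [OR]: union of children's cut sets → 5 cut set(s).
Controller stage fails [OR]: union of children's cut sets → 3 cut set(s).
Safety interlock lost [AND]: one cut set from each child combined → 5 × 1 × 1 × 3 = 15 cut set(s).
Robot arm uncommanded motion [OR]: union of children's cut sets → 20 cut set(s).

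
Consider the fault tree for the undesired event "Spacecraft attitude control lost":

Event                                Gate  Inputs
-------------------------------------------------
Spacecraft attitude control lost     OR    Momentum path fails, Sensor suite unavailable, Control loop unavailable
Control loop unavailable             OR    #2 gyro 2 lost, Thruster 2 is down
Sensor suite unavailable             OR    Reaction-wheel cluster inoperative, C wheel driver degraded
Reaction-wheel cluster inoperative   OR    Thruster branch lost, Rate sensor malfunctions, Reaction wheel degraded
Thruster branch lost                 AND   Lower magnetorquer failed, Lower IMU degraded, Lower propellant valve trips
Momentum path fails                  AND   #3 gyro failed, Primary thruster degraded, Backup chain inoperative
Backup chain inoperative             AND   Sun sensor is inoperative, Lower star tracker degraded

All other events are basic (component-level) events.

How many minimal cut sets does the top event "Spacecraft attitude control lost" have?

Backup chain inoperative [AND]: one cut set from each child combined → 1 × 1 = 1 cut set(s).
Momentum path fails [AND]: one cut set from each child combined → 1 × 1 × 1 = 1 cut set(s).
Thruster branch lost [AND]: one cut set from each child combined → 1 × 1 × 1 = 1 cut set(s).
Reaction-wheel cluster inoperative [OR]: union of children's cut sets → 3 cut set(s).
Sensor suite unavailable [OR]: union of children's cut sets → 4 cut set(s).
Control loop unavailable [OR]: union of children's cut sets → 2 cut set(s).
Spacecraft attitude control lost [OR]: union of children's cut sets → 7 cut set(s).
Minimal cut sets: {#3 gyro failed, Lower star tracker degraded, Primary thruster degraded, Sun sensor is inoperative}; {Lower IMU degraded, Lower magnetorquer failed, Lower propellant valve trips}; {Rate sensor malfunctions}; {Reaction wheel degraded}; {C wheel driver degraded}; {#2 gyro 2 lost}; {Thruster 2 is down}.

7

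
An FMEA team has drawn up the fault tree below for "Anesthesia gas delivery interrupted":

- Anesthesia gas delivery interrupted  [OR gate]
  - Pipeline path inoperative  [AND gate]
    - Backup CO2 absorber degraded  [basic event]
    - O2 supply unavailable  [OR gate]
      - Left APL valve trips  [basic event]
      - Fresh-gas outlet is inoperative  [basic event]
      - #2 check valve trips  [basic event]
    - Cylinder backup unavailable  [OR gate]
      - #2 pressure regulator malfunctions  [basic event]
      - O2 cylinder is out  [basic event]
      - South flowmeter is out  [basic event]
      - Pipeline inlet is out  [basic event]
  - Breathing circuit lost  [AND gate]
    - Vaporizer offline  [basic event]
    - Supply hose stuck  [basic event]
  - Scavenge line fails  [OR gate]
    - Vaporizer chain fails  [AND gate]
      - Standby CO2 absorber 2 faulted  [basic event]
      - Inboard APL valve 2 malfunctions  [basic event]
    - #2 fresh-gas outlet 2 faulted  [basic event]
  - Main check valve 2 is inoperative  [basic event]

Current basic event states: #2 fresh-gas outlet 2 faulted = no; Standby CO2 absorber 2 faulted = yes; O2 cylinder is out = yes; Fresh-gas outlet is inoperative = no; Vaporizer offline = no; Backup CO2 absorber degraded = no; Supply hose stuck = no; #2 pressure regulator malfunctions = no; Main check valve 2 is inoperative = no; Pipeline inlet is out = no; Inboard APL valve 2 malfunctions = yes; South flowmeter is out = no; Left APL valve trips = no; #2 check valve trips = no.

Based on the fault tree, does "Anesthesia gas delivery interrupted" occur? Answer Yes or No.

O2 supply unavailable [OR]: Left APL valve trips=not, Fresh-gas outlet is inoperative=not, #2 check valve trips=not → no input occurs → does not occur.
Cylinder backup unavailable [OR]: #2 pressure regulator malfunctions=not, O2 cylinder is out=occurs, South flowmeter is out=not, Pipeline inlet is out=not → at least one input occurs → occurs.
Pipeline path inoperative [AND]: Backup CO2 absorber degraded=not, O2 supply unavailable=not, Cylinder backup unavailable=occurs → not all inputs occur → does not occur.
Breathing circuit lost [AND]: Vaporizer offline=not, Supply hose stuck=not → not all inputs occur → does not occur.
Vaporizer chain fails [AND]: Standby CO2 absorber 2 faulted=occurs, Inboard APL valve 2 malfunctions=occurs → all inputs occur → occurs.
Scavenge line fails [OR]: Vaporizer chain fails=occurs, #2 fresh-gas outlet 2 faulted=not → at least one input occurs → occurs.
Anesthesia gas delivery interrupted [OR]: Pipeline path inoperative=not, Breathing circuit lost=not, Scavenge line fails=occurs, Main check valve 2 is inoperative=not → at least one input occurs → occurs.

Yes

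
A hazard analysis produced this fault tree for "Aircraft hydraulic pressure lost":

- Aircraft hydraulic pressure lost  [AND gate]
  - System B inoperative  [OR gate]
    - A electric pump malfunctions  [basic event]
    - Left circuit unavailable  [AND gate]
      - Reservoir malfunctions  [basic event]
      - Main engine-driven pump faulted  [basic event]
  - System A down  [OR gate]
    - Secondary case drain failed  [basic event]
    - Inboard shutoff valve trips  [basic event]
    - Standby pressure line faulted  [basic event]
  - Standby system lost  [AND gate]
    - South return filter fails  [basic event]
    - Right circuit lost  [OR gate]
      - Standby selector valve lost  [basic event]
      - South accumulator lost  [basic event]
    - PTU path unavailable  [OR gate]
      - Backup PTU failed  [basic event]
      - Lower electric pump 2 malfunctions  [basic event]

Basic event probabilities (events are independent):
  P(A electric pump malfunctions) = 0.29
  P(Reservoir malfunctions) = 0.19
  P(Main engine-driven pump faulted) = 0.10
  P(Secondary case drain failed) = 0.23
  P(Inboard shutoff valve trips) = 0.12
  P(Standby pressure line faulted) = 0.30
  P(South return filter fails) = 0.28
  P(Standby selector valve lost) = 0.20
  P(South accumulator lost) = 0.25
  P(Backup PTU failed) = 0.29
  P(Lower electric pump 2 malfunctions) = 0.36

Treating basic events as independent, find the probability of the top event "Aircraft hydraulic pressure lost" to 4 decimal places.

0.0097

P(Left circuit unavailable) [AND] = 0.19 × 0.10 = 0.019000
P(System B inoperative) [OR] = 1 − (1−0.29) × (1−0.019000) = 0.303490
P(System A down) [OR] = 1 − (1−0.23) × (1−0.12) × (1−0.30) = 0.525680
P(Right circuit lost) [OR] = 1 − (1−0.20) × (1−0.25) = 0.400000
P(PTU path unavailable) [OR] = 1 − (1−0.29) × (1−0.36) = 0.545600
P(Standby system lost) [AND] = 0.28 × 0.400000 × 0.545600 = 0.061107
P(Aircraft hydraulic pressure lost) [AND] = 0.303490 × 0.525680 × 0.061107 = 0.009749
Rounded to 4 decimal places: P(Aircraft hydraulic pressure lost) ≈ 0.0097.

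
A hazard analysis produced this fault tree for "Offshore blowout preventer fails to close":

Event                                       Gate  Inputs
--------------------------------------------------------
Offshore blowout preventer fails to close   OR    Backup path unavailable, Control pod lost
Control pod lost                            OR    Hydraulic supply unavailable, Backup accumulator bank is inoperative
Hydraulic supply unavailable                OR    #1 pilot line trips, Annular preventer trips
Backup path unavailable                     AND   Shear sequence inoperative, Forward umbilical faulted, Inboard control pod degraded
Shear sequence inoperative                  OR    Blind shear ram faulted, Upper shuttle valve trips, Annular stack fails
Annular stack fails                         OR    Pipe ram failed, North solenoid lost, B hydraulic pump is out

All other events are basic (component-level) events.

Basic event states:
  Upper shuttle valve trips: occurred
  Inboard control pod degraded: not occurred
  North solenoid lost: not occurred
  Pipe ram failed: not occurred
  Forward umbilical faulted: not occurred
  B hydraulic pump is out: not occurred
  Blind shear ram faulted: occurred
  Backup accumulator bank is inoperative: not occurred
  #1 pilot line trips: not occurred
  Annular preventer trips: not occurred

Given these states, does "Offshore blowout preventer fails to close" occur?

Annular stack fails [OR]: Pipe ram failed=not, North solenoid lost=not, B hydraulic pump is out=not → no input occurs → does not occur.
Shear sequence inoperative [OR]: Blind shear ram faulted=occurs, Upper shuttle valve trips=occurs, Annular stack fails=not → at least one input occurs → occurs.
Backup path unavailable [AND]: Shear sequence inoperative=occurs, Forward umbilical faulted=not, Inboard control pod degraded=not → not all inputs occur → does not occur.
Hydraulic supply unavailable [OR]: #1 pilot line trips=not, Annular preventer trips=not → no input occurs → does not occur.
Control pod lost [OR]: Hydraulic supply unavailable=not, Backup accumulator bank is inoperative=not → no input occurs → does not occur.
Offshore blowout preventer fails to close [OR]: Backup path unavailable=not, Control pod lost=not → no input occurs → does not occur.

No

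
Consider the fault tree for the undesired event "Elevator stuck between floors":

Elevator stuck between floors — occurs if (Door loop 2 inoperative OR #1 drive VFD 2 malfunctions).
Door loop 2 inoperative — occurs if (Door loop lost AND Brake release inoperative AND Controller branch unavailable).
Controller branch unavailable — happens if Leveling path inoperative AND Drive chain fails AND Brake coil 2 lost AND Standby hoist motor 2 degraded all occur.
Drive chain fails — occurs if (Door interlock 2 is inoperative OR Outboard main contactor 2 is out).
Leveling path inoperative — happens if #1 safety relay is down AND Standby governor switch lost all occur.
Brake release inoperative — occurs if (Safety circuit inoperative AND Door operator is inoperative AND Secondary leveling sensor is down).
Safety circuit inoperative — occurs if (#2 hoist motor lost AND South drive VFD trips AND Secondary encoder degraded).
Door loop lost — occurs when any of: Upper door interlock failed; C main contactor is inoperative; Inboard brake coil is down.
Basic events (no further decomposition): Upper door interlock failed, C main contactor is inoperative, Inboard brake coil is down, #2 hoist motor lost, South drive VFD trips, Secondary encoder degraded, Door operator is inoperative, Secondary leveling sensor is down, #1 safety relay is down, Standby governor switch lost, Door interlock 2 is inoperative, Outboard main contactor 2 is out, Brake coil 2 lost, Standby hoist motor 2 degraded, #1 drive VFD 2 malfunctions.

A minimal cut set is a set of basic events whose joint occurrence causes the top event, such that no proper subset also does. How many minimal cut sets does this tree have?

7

Door loop lost [OR]: union of children's cut sets → 3 cut set(s).
Safety circuit inoperative [AND]: one cut set from each child combined → 1 × 1 × 1 = 1 cut set(s).
Brake release inoperative [AND]: one cut set from each child combined → 1 × 1 × 1 = 1 cut set(s).
Leveling path inoperative [AND]: one cut set from each child combined → 1 × 1 = 1 cut set(s).
Drive chain fails [OR]: union of children's cut sets → 2 cut set(s).
Controller branch unavailable [AND]: one cut set from each child combined → 1 × 2 × 1 × 1 = 2 cut set(s).
Door loop 2 inoperative [AND]: one cut set from each child combined → 3 × 1 × 2 = 6 cut set(s).
Elevator stuck between floors [OR]: union of children's cut sets → 7 cut set(s).
Minimal cut sets: {#1 safety relay is down, #2 hoist motor lost, Brake coil 2 lost, Door interlock 2 is inoperative, Door operator is inoperative, Secondary encoder degraded, Secondary leveling sensor is down, South drive VFD trips, Standby governor switch lost, Standby hoist motor 2 degraded, Upper door interlock failed}; {#1 safety relay is down, #2 hoist motor lost, Brake coil 2 lost, Door operator is inoperative, Outboard main contactor 2 is out, Secondary encoder degraded, Secondary leveling sensor is down, South drive VFD trips, Standby governor switch lost, Standby hoist motor 2 degraded, Upper door interlock failed}; {#1 safety relay is down, #2 hoist motor lost, Brake coil 2 lost, C main contactor is inoperative, Door interlock 2 is inoperative, Door operator is inoperative, Secondary encoder degraded, Secondary leveling sensor is down, South drive VFD trips, Standby governor switch lost, Standby hoist motor 2 degraded}; {#1 safety relay is down, #2 hoist motor lost, Brake coil 2 lost, C main contactor is inoperative, Door operator is inoperative, Outboard main contactor 2 is out, Secondary encoder degraded, Secondary leveling sensor is down, South drive VFD trips, Standby governor switch lost, Standby hoist motor 2 degraded}; {#1 safety relay is down, #2 hoist motor lost, Brake coil 2 lost, Door interlock 2 is inoperative, Door operator is inoperative, Inboard brake coil is down, Secondary encoder degraded, Secondary leveling sensor is down, South drive VFD trips, Standby governor switch lost, Standby hoist motor 2 degraded}; {#1 safety relay is down, #2 hoist motor lost, Brake coil 2 lost, Door operator is inoperative, Inboard brake coil is down, Outboard main contactor 2 is out, Secondary encoder degraded, Secondary leveling sensor is down, South drive VFD trips, Standby governor switch lost, Standby hoist motor 2 degraded}; {#1 drive VFD 2 malfunctions}.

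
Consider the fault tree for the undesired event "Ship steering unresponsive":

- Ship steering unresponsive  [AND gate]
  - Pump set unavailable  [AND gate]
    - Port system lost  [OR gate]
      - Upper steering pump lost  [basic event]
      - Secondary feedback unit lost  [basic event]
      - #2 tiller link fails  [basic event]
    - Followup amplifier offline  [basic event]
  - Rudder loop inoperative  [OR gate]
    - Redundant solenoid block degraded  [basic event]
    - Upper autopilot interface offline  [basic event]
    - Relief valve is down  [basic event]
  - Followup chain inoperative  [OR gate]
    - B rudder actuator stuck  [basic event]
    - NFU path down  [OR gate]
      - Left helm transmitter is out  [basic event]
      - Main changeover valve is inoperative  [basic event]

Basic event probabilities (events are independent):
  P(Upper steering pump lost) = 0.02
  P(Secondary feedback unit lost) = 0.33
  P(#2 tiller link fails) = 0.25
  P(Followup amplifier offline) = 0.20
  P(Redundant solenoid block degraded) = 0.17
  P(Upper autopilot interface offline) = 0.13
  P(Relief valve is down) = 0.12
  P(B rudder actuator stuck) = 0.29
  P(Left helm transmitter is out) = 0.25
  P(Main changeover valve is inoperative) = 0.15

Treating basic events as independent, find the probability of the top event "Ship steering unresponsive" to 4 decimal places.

P(Port system lost) [OR] = 1 − (1−0.02) × (1−0.33) × (1−0.25) = 0.507550
P(Pump set unavailable) [AND] = 0.507550 × 0.20 = 0.101510
P(Rudder loop inoperative) [OR] = 1 − (1−0.17) × (1−0.13) × (1−0.12) = 0.364552
P(NFU path down) [OR] = 1 − (1−0.25) × (1−0.15) = 0.362500
P(Followup chain inoperative) [OR] = 1 − (1−0.29) × (1−0.362500) = 0.547375
P(Ship steering unresponsive) [AND] = 0.101510 × 0.364552 × 0.547375 = 0.020256
Rounded to 4 decimal places: P(Ship steering unresponsive) ≈ 0.0203.

0.0203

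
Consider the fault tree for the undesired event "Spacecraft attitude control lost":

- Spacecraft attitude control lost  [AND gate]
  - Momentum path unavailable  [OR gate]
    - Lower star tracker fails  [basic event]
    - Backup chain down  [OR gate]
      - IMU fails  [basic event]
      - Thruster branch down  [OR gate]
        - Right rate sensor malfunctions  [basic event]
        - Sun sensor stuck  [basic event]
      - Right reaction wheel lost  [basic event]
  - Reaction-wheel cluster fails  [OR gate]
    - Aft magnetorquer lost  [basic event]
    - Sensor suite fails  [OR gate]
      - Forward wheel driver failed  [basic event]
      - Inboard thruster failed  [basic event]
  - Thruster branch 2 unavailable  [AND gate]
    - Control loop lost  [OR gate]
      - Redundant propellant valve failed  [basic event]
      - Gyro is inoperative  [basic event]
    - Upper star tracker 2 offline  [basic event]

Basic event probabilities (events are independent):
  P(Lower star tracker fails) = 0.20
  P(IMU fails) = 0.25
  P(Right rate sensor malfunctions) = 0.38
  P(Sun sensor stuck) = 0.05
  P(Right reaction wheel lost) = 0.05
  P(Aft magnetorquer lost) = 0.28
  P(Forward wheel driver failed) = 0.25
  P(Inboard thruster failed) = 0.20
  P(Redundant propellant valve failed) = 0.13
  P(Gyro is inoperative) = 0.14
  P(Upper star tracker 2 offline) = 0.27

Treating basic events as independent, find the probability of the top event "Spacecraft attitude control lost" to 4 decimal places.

0.0257

P(Thruster branch down) [OR] = 1 − (1−0.38) × (1−0.05) = 0.411000
P(Backup chain down) [OR] = 1 − (1−0.25) × (1−0.411000) × (1−0.05) = 0.580338
P(Momentum path unavailable) [OR] = 1 − (1−0.20) × (1−0.580338) = 0.664270
P(Sensor suite fails) [OR] = 1 − (1−0.25) × (1−0.20) = 0.400000
P(Reaction-wheel cluster fails) [OR] = 1 − (1−0.28) × (1−0.400000) = 0.568000
P(Control loop lost) [OR] = 1 − (1−0.13) × (1−0.14) = 0.251800
P(Thruster branch 2 unavailable) [AND] = 0.251800 × 0.27 = 0.067986
P(Spacecraft attitude control lost) [AND] = 0.664270 × 0.568000 × 0.067986 = 0.025651
Rounded to 4 decimal places: P(Spacecraft attitude control lost) ≈ 0.0257.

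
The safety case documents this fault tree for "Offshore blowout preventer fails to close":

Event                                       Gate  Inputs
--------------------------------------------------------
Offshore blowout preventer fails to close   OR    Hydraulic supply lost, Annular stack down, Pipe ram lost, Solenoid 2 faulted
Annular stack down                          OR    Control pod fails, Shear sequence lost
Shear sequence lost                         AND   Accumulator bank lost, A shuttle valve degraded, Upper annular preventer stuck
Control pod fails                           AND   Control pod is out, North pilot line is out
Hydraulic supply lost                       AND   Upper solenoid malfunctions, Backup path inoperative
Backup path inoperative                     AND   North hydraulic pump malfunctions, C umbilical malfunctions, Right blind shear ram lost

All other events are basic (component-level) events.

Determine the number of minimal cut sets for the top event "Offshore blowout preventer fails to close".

5

Backup path inoperative [AND]: one cut set from each child combined → 1 × 1 × 1 = 1 cut set(s).
Hydraulic supply lost [AND]: one cut set from each child combined → 1 × 1 = 1 cut set(s).
Control pod fails [AND]: one cut set from each child combined → 1 × 1 = 1 cut set(s).
Shear sequence lost [AND]: one cut set from each child combined → 1 × 1 × 1 = 1 cut set(s).
Annular stack down [OR]: union of children's cut sets → 2 cut set(s).
Offshore blowout preventer fails to close [OR]: union of children's cut sets → 5 cut set(s).
Minimal cut sets: {C umbilical malfunctions, North hydraulic pump malfunctions, Right blind shear ram lost, Upper solenoid malfunctions}; {Control pod is out, North pilot line is out}; {A shuttle valve degraded, Accumulator bank lost, Upper annular preventer stuck}; {Pipe ram lost}; {Solenoid 2 faulted}.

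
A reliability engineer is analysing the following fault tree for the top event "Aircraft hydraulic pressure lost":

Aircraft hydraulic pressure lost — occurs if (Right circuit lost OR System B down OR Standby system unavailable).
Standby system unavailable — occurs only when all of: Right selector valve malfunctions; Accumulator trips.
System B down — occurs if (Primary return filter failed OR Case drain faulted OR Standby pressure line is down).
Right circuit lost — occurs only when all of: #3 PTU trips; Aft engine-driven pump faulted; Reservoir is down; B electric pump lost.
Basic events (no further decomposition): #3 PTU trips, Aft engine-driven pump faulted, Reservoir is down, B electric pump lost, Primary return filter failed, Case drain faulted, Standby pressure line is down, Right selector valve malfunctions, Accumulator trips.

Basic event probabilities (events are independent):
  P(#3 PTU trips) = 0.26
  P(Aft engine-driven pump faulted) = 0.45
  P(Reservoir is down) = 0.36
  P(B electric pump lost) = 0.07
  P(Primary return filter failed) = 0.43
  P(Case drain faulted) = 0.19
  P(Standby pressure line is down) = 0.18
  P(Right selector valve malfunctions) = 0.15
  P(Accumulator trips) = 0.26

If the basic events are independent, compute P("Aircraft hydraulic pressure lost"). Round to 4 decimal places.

0.6372

P(Right circuit lost) [AND] = 0.26 × 0.45 × 0.36 × 0.07 = 0.002948
P(System B down) [OR] = 1 − (1−0.43) × (1−0.19) × (1−0.18) = 0.621406
P(Standby system unavailable) [AND] = 0.15 × 0.26 = 0.039000
P(Aircraft hydraulic pressure lost) [OR] = 1 − (1−0.002948) × (1−0.621406) × (1−0.039000) = 0.637244
Rounded to 4 decimal places: P(Aircraft hydraulic pressure lost) ≈ 0.6372.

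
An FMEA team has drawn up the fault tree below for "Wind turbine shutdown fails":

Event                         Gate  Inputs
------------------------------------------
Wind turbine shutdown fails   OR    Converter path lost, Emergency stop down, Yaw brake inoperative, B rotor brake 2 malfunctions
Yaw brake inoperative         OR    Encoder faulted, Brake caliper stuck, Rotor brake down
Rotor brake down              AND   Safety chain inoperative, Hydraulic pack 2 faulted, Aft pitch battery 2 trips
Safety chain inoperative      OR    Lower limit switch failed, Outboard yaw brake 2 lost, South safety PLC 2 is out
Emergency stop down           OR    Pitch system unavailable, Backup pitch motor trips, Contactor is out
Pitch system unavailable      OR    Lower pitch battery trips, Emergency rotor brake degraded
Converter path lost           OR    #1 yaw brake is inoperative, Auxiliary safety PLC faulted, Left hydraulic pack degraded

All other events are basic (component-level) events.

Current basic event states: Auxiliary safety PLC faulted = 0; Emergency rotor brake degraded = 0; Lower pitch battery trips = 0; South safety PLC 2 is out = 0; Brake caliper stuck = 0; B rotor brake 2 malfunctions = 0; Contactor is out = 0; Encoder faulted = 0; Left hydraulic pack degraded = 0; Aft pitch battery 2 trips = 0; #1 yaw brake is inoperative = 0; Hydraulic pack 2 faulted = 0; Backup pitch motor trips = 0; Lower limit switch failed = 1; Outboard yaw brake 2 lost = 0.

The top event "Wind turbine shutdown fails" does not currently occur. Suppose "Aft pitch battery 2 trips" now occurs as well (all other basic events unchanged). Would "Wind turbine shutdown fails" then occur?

Counterfactual: set "Aft pitch battery 2 trips" to occurred.
Converter path lost [OR]: #1 yaw brake is inoperative=not, Auxiliary safety PLC faulted=not, Left hydraulic pack degraded=not → no input occurs → does not occur.
Pitch system unavailable [OR]: Lower pitch battery trips=not, Emergency rotor brake degraded=not → no input occurs → does not occur.
Emergency stop down [OR]: Pitch system unavailable=not, Backup pitch motor trips=not, Contactor is out=not → no input occurs → does not occur.
Safety chain inoperative [OR]: Lower limit switch failed=occurs, Outboard yaw brake 2 lost=not, South safety PLC 2 is out=not → at least one input occurs → occurs.
Rotor brake down [AND]: Safety chain inoperative=occurs, Hydraulic pack 2 faulted=not, Aft pitch battery 2 trips=occurs → not all inputs occur → does not occur.
Yaw brake inoperative [OR]: Encoder faulted=not, Brake caliper stuck=not, Rotor brake down=not → no input occurs → does not occur.
Wind turbine shutdown fails [OR]: Converter path lost=not, Emergency stop down=not, Yaw brake inoperative=not, B rotor brake 2 malfunctions=not → no input occurs → does not occur.

No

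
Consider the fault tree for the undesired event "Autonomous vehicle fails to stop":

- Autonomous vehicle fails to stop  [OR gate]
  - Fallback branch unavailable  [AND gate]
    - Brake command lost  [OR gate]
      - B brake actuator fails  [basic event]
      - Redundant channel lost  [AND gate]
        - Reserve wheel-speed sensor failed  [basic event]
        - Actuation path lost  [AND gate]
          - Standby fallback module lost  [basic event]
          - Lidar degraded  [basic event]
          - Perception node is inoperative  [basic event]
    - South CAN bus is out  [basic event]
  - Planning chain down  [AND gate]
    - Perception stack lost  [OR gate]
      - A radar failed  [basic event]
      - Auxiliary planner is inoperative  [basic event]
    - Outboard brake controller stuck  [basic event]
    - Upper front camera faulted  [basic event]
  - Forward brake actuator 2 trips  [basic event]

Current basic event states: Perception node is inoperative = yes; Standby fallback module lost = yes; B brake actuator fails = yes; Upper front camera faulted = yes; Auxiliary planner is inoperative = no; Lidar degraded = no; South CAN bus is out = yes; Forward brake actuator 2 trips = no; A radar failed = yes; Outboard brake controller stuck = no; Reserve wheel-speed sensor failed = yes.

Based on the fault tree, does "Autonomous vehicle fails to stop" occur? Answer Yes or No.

Actuation path lost [AND]: Standby fallback module lost=occurs, Lidar degraded=not, Perception node is inoperative=occurs → not all inputs occur → does not occur.
Redundant channel lost [AND]: Reserve wheel-speed sensor failed=occurs, Actuation path lost=not → not all inputs occur → does not occur.
Brake command lost [OR]: B brake actuator fails=occurs, Redundant channel lost=not → at least one input occurs → occurs.
Fallback branch unavailable [AND]: Brake command lost=occurs, South CAN bus is out=occurs → all inputs occur → occurs.
Perception stack lost [OR]: A radar failed=occurs, Auxiliary planner is inoperative=not → at least one input occurs → occurs.
Planning chain down [AND]: Perception stack lost=occurs, Outboard brake controller stuck=not, Upper front camera faulted=occurs → not all inputs occur → does not occur.
Autonomous vehicle fails to stop [OR]: Fallback branch unavailable=occurs, Planning chain down=not, Forward brake actuator 2 trips=not → at least one input occurs → occurs.

Yes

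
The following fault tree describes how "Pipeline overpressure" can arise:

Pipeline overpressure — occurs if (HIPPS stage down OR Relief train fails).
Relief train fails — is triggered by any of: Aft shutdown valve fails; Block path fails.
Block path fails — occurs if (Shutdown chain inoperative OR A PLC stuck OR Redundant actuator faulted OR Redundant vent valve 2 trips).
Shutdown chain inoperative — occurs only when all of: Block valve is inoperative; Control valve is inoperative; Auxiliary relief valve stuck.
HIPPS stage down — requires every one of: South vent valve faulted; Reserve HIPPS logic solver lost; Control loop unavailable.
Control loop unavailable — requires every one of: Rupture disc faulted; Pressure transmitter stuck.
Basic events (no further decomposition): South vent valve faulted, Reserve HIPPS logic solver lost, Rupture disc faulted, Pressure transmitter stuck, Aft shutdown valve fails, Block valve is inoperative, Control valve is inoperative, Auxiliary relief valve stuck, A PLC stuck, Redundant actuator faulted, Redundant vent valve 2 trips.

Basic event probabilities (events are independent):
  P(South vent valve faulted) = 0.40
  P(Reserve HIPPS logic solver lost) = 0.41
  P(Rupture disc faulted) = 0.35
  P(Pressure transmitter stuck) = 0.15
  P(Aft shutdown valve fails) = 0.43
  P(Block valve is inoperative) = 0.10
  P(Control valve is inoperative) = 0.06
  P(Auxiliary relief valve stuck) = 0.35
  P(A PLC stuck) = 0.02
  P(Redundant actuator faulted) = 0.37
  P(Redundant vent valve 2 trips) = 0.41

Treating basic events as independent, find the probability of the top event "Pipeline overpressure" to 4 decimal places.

0.7946

P(Control loop unavailable) [AND] = 0.35 × 0.15 = 0.052500
P(HIPPS stage down) [AND] = 0.40 × 0.41 × 0.052500 = 0.008610
P(Shutdown chain inoperative) [AND] = 0.10 × 0.06 × 0.35 = 0.002100
P(Block path fails) [OR] = 1 − (1−0.002100) × (1−0.02) × (1−0.37) × (1−0.41) = 0.636499
P(Relief train fails) [OR] = 1 − (1−0.43) × (1−0.636499) = 0.792804
P(Pipeline overpressure) [OR] = 1 − (1−0.008610) × (1−0.792804) = 0.794588
Rounded to 4 decimal places: P(Pipeline overpressure) ≈ 0.7946.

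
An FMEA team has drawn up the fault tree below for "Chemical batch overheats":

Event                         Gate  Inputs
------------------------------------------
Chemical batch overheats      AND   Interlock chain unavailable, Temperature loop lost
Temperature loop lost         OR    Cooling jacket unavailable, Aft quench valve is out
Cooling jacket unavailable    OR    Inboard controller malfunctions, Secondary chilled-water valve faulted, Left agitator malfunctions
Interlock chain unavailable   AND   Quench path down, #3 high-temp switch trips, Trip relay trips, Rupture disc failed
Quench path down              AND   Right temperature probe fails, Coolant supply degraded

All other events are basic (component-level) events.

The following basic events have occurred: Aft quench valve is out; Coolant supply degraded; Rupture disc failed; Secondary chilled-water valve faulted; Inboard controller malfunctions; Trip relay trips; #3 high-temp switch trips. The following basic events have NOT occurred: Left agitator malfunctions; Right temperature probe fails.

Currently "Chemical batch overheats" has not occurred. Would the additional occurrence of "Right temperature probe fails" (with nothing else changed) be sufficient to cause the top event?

Counterfactual: set "Right temperature probe fails" to occurred.
Quench path down [AND]: Right temperature probe fails=occurs, Coolant supply degraded=occurs → all inputs occur → occurs.
Interlock chain unavailable [AND]: Quench path down=occurs, #3 high-temp switch trips=occurs, Trip relay trips=occurs, Rupture disc failed=occurs → all inputs occur → occurs.
Cooling jacket unavailable [OR]: Inboard controller malfunctions=occurs, Secondary chilled-water valve faulted=occurs, Left agitator malfunctions=not → at least one input occurs → occurs.
Temperature loop lost [OR]: Cooling jacket unavailable=occurs, Aft quench valve is out=occurs → at least one input occurs → occurs.
Chemical batch overheats [AND]: Interlock chain unavailable=occurs, Temperature loop lost=occurs → all inputs occur → occurs.

Yes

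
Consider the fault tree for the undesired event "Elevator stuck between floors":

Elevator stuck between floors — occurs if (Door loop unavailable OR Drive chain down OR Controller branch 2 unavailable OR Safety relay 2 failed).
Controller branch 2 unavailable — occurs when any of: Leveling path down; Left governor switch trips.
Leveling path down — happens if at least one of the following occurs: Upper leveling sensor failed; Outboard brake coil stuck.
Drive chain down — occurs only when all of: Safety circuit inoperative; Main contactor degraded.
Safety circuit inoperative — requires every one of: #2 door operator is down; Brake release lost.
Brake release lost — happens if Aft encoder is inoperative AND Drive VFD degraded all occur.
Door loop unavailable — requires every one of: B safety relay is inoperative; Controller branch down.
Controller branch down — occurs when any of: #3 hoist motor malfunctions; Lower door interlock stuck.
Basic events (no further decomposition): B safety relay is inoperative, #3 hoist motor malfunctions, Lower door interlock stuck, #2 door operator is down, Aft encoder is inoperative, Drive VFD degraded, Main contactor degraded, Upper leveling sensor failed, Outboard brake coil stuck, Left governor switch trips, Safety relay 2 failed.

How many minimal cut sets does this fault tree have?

Controller branch down [OR]: union of children's cut sets → 2 cut set(s).
Door loop unavailable [AND]: one cut set from each child combined → 1 × 2 = 2 cut set(s).
Brake release lost [AND]: one cut set from each child combined → 1 × 1 = 1 cut set(s).
Safety circuit inoperative [AND]: one cut set from each child combined → 1 × 1 = 1 cut set(s).
Drive chain down [AND]: one cut set from each child combined → 1 × 1 = 1 cut set(s).
Leveling path down [OR]: union of children's cut sets → 2 cut set(s).
Controller branch 2 unavailable [OR]: union of children's cut sets → 3 cut set(s).
Elevator stuck between floors [OR]: union of children's cut sets → 7 cut set(s).
Minimal cut sets: {#3 hoist motor malfunctions, B safety relay is inoperative}; {B safety relay is inoperative, Lower door interlock stuck}; {#2 door operator is down, Aft encoder is inoperative, Drive VFD degraded, Main contactor degraded}; {Upper leveling sensor failed}; {Outboard brake coil stuck}; {Left governor switch trips}; {Safety relay 2 failed}.

7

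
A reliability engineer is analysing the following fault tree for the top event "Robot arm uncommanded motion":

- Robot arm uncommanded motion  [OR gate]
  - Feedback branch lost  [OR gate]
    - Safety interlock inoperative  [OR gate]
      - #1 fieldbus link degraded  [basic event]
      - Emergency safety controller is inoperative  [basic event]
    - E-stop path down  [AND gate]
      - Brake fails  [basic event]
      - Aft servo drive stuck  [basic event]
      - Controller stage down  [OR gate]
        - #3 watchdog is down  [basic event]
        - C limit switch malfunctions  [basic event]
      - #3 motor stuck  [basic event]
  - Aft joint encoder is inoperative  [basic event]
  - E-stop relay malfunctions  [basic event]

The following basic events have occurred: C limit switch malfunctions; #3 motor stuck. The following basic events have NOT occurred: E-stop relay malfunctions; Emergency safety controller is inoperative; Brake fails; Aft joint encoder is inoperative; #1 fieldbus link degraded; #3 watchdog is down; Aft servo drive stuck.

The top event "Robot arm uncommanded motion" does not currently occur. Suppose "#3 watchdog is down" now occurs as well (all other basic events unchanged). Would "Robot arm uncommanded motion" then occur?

No

Counterfactual: set "#3 watchdog is down" to occurred.
Safety interlock inoperative [OR]: #1 fieldbus link degraded=not, Emergency safety controller is inoperative=not → no input occurs → does not occur.
Controller stage down [OR]: #3 watchdog is down=occurs, C limit switch malfunctions=occurs → at least one input occurs → occurs.
E-stop path down [AND]: Brake fails=not, Aft servo drive stuck=not, Controller stage down=occurs, #3 motor stuck=occurs → not all inputs occur → does not occur.
Feedback branch lost [OR]: Safety interlock inoperative=not, E-stop path down=not → no input occurs → does not occur.
Robot arm uncommanded motion [OR]: Feedback branch lost=not, Aft joint encoder is inoperative=not, E-stop relay malfunctions=not → no input occurs → does not occur.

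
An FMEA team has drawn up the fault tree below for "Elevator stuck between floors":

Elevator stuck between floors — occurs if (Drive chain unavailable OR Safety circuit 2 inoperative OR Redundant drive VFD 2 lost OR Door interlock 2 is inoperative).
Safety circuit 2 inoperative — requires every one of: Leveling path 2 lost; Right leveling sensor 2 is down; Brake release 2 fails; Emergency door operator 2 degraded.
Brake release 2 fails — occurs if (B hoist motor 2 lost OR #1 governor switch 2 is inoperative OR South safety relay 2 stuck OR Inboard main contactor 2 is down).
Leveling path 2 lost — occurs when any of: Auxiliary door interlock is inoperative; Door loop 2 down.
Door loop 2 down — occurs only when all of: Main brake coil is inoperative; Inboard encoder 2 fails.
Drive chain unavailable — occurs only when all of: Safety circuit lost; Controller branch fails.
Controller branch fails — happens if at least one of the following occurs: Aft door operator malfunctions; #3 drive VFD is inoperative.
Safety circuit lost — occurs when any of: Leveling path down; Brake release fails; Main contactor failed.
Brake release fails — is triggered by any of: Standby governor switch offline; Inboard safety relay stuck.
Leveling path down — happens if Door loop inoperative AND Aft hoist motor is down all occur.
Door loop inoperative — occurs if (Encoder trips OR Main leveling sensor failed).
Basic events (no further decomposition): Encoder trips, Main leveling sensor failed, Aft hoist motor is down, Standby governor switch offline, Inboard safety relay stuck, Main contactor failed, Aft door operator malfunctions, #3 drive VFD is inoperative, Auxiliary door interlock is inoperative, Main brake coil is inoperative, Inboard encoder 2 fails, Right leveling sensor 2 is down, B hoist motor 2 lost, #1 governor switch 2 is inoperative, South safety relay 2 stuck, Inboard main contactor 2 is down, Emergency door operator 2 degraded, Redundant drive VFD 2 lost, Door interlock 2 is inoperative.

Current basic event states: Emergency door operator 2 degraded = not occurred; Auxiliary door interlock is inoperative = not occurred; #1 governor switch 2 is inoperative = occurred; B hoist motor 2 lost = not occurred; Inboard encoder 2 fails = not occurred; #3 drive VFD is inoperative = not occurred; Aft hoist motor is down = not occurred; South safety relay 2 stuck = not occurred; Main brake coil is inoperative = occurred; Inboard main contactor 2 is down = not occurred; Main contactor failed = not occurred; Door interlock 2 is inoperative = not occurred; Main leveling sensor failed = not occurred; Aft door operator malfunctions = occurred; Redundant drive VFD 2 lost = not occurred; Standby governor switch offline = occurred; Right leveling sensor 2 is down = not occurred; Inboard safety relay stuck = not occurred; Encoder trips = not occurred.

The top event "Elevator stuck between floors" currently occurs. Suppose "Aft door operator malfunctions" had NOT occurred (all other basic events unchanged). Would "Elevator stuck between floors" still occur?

No

Counterfactual: set "Aft door operator malfunctions" to not occurred.
Door loop inoperative [OR]: Encoder trips=not, Main leveling sensor failed=not → no input occurs → does not occur.
Leveling path down [AND]: Door loop inoperative=not, Aft hoist motor is down=not → not all inputs occur → does not occur.
Brake release fails [OR]: Standby governor switch offline=occurs, Inboard safety relay stuck=not → at least one input occurs → occurs.
Safety circuit lost [OR]: Leveling path down=not, Brake release fails=occurs, Main contactor failed=not → at least one input occurs → occurs.
Controller branch fails [OR]: Aft door operator malfunctions=not, #3 drive VFD is inoperative=not → no input occurs → does not occur.
Drive chain unavailable [AND]: Safety circuit lost=occurs, Controller branch fails=not → not all inputs occur → does not occur.
Door loop 2 down [AND]: Main brake coil is inoperative=occurs, Inboard encoder 2 fails=not → not all inputs occur → does not occur.
Leveling path 2 lost [OR]: Auxiliary door interlock is inoperative=not, Door loop 2 down=not → no input occurs → does not occur.
Brake release 2 fails [OR]: B hoist motor 2 lost=not, #1 governor switch 2 is inoperative=occurs, South safety relay 2 stuck=not, Inboard main contactor 2 is down=not → at least one input occurs → occurs.
Safety circuit 2 inoperative [AND]: Leveling path 2 lost=not, Right leveling sensor 2 is down=not, Brake release 2 fails=occurs, Emergency door operator 2 degraded=not → not all inputs occur → does not occur.
Elevator stuck between floors [OR]: Drive chain unavailable=not, Safety circuit 2 inoperative=not, Redundant drive VFD 2 lost=not, Door interlock 2 is inoperative=not → no input occurs → does not occur.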